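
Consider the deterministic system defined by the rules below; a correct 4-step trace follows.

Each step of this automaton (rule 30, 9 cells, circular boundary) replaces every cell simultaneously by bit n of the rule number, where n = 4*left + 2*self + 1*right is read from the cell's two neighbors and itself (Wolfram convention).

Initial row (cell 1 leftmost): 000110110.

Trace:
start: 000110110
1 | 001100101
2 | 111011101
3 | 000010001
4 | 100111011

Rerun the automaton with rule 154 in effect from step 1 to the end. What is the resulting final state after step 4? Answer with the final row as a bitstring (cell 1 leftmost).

(re-executing steps 1..4 under rule 154; state before step 1: 000110110)
1 | 001100101
2 | 111011000
3 | 110010101
4 | 101100001

101100001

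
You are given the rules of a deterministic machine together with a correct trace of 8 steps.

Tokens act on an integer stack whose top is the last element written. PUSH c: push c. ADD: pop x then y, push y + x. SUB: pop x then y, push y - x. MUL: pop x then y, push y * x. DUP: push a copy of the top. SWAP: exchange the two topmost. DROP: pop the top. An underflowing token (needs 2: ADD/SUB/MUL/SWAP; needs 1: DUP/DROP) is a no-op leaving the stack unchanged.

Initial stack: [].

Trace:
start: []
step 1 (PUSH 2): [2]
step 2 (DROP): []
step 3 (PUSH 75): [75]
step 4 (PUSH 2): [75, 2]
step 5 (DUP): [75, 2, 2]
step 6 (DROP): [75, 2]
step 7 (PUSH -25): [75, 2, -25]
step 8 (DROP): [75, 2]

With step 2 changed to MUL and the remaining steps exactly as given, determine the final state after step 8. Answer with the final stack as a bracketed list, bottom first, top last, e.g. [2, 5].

(re-executing from step 2 with the substitution; state before step 2: [2])
step 2 (MUL): [2]
step 3 (PUSH 75): [2, 75]
step 4 (PUSH 2): [2, 75, 2]
step 5 (DUP): [2, 75, 2, 2]
step 6 (DROP): [2, 75, 2]
step 7 (PUSH -25): [2, 75, 2, -25]
step 8 (DROP): [2, 75, 2]

[2, 75, 2]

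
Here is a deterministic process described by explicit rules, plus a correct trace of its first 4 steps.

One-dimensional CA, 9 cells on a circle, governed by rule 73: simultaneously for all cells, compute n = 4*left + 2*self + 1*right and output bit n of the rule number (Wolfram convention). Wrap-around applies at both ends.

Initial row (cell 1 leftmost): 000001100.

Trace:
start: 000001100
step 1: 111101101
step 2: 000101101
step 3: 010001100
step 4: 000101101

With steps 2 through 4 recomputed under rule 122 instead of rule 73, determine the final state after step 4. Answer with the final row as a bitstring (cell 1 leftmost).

(re-executing steps 2..4 under rule 122; state before step 2: 111101101)
step 2: 000111111
step 3: 101100001
step 4: 111110011

111110011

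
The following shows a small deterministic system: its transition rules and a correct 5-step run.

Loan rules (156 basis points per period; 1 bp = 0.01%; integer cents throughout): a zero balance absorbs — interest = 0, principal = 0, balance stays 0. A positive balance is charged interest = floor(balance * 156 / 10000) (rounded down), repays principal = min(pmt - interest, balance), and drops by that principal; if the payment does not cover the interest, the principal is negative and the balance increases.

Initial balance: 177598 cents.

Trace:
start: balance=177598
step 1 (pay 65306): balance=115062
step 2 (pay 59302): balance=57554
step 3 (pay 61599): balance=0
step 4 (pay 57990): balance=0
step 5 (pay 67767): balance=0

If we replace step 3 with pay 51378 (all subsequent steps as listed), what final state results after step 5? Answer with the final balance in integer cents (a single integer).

(re-executing from step 3 with the substitution; state before step 3: balance=57554)
step 3 (pay 51378): balance=7073
step 4 (pay 57990): balance=0
step 5 (pay 67767): balance=0

0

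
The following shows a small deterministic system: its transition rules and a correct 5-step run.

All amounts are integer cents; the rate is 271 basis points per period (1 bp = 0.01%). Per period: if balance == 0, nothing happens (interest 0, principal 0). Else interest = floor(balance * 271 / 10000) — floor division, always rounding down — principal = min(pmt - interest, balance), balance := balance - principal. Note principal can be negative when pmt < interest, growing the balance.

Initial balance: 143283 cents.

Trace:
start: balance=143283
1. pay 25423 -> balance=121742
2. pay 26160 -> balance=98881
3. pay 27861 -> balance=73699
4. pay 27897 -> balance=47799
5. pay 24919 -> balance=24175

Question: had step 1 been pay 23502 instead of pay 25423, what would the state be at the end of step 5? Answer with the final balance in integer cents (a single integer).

26313

(re-executing from step 1 with the substitution; state before step 1: balance=143283)
1. pay 23502 -> balance=123663
2. pay 26160 -> balance=100854
3. pay 27861 -> balance=75726
4. pay 27897 -> balance=49881
5. pay 24919 -> balance=26313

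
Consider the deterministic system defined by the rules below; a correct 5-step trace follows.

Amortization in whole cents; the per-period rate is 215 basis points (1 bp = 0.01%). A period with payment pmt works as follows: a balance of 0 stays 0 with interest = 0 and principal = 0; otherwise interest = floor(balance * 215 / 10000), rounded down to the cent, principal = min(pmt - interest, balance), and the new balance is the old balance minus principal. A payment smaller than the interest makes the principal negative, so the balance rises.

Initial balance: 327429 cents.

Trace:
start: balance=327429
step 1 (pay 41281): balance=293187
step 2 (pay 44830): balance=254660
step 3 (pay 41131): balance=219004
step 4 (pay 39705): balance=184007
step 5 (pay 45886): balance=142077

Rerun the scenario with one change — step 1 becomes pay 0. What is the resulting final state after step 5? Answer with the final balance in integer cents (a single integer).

187024

(re-executing from step 1 with the substitution; state before step 1: balance=327429)
step 1 (pay 0): balance=334468
step 2 (pay 44830): balance=296829
step 3 (pay 41131): balance=262079
step 4 (pay 39705): balance=228008
step 5 (pay 45886): balance=187024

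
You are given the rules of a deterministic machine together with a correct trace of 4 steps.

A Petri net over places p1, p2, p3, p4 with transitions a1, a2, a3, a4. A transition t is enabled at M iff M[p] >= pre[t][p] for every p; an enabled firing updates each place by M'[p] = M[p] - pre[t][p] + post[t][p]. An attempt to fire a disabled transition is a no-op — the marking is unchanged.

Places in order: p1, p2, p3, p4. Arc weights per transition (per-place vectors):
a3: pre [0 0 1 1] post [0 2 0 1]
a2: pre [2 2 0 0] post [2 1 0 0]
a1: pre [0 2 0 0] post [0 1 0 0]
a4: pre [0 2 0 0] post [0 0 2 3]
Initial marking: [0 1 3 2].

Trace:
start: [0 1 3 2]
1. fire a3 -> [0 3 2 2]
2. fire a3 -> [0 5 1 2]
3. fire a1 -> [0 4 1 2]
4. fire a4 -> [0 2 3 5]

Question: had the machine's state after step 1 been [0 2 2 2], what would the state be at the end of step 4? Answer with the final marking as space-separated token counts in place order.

0 1 3 5

state after step 1 := [0 2 2 2]
2. fire a3 -> [0 4 1 2]
3. fire a1 -> [0 3 1 2]
4. fire a4 -> [0 1 3 5]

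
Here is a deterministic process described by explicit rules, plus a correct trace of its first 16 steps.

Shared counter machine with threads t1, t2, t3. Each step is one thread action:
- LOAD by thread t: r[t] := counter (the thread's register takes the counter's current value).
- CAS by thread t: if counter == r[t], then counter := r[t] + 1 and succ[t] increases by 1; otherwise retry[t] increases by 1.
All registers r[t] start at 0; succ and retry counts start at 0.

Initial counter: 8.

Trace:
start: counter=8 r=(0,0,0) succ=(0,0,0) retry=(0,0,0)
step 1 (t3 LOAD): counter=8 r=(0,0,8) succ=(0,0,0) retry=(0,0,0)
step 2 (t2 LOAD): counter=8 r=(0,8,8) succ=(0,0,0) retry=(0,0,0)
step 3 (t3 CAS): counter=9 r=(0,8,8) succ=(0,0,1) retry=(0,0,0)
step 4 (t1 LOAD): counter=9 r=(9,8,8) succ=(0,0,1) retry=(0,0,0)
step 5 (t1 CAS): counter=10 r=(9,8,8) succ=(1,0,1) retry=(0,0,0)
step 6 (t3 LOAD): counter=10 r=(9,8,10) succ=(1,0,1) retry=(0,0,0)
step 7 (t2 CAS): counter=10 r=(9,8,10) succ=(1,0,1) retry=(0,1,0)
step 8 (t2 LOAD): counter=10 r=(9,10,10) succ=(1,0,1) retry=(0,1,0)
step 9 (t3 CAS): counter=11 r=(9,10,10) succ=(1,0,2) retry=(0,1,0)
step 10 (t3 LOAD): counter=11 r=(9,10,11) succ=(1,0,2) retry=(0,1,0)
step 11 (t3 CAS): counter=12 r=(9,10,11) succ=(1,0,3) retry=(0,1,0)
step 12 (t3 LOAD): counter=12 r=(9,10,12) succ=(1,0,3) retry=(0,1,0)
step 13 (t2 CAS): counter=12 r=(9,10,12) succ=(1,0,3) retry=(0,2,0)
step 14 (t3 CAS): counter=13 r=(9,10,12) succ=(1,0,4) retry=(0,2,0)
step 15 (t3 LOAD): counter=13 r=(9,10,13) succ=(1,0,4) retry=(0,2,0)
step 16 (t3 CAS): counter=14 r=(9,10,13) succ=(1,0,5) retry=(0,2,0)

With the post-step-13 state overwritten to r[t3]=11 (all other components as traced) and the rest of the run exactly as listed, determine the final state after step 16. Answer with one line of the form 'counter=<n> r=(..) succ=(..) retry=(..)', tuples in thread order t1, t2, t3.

counter=13 r=(9,10,12) succ=(1,0,4) retry=(0,2,1)

state after step 13 := counter=12 r=(9,10,11) succ=(1,0,3) retry=(0,2,0)
step 14 (t3 CAS): counter=12 r=(9,10,11) succ=(1,0,3) retry=(0,2,1)
step 15 (t3 LOAD): counter=12 r=(9,10,12) succ=(1,0,3) retry=(0,2,1)
step 16 (t3 CAS): counter=13 r=(9,10,12) succ=(1,0,4) retry=(0,2,1)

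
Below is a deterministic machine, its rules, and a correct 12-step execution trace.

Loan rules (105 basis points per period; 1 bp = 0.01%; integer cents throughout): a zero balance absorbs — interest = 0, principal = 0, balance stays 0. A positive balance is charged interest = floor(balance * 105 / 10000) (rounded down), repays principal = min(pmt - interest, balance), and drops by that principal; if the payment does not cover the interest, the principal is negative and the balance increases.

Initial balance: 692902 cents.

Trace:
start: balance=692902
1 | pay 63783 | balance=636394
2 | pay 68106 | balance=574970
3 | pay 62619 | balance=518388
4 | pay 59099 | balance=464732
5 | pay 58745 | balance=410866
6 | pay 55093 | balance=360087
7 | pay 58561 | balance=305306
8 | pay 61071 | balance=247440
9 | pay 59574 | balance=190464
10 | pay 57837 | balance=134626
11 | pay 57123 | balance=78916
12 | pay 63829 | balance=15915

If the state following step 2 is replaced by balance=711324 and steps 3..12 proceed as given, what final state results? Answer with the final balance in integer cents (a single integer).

167282

state after step 2 := balance=711324
3 | pay 62619 | balance=656173
4 | pay 59099 | balance=603963
5 | pay 58745 | balance=551559
6 | pay 55093 | balance=502257
7 | pay 58561 | balance=448969
8 | pay 61071 | balance=392612
9 | pay 59574 | balance=337160
10 | pay 57837 | balance=282863
11 | pay 57123 | balance=228710
12 | pay 63829 | balance=167282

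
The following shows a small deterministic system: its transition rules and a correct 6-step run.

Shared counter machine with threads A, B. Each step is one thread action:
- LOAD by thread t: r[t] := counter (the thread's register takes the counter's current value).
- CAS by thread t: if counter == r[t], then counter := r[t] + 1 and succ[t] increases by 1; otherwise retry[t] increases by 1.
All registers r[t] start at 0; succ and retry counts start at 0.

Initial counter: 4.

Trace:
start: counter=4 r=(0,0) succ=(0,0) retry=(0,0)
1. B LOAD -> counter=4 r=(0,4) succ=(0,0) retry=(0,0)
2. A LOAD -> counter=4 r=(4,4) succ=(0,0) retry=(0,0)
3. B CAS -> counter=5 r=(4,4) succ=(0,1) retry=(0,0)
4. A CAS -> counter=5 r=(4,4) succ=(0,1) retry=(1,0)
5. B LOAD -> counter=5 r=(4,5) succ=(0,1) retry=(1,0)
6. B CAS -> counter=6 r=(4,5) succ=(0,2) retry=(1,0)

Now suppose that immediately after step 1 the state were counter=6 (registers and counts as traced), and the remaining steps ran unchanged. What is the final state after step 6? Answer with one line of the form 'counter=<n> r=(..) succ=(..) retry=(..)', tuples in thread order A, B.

counter=8 r=(6,7) succ=(1,1) retry=(0,1)

state after step 1 := counter=6 r=(0,4) succ=(0,0) retry=(0,0)
2. A LOAD -> counter=6 r=(6,4) succ=(0,0) retry=(0,0)
3. B CAS -> counter=6 r=(6,4) succ=(0,0) retry=(0,1)
4. A CAS -> counter=7 r=(6,4) succ=(1,0) retry=(0,1)
5. B LOAD -> counter=7 r=(6,7) succ=(1,0) retry=(0,1)
6. B CAS -> counter=8 r=(6,7) succ=(1,1) retry=(0,1)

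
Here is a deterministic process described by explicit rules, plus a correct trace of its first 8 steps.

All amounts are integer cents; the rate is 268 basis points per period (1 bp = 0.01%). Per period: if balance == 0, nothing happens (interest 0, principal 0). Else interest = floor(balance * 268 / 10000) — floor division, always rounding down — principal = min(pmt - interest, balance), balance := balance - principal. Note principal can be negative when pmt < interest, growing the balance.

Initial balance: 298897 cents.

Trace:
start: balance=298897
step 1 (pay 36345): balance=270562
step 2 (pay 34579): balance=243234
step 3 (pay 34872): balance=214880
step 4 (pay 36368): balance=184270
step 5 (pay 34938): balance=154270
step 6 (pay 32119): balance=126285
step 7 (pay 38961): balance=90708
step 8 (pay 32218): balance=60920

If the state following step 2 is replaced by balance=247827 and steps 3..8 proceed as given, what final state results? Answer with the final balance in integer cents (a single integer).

state after step 2 := balance=247827
step 3 (pay 34872): balance=219596
step 4 (pay 36368): balance=189113
step 5 (pay 34938): balance=159243
step 6 (pay 32119): balance=131391
step 7 (pay 38961): balance=95951
step 8 (pay 32218): balance=66304

66304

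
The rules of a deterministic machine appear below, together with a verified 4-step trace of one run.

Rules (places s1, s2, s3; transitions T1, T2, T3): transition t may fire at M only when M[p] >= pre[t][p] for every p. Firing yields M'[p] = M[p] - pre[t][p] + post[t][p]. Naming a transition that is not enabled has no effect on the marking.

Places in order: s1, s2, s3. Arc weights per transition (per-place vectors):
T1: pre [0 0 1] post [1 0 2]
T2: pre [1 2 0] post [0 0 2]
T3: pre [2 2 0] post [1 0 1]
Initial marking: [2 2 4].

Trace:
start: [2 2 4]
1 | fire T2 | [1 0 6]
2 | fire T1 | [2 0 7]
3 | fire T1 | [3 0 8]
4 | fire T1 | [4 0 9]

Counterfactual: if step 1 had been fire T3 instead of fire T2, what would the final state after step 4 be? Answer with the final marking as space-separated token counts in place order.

4 0 8

(re-executing from step 1 with the substitution; state before step 1: [2 2 4])
1 | fire T3 | [1 0 5]
2 | fire T1 | [2 0 6]
3 | fire T1 | [3 0 7]
4 | fire T1 | [4 0 8]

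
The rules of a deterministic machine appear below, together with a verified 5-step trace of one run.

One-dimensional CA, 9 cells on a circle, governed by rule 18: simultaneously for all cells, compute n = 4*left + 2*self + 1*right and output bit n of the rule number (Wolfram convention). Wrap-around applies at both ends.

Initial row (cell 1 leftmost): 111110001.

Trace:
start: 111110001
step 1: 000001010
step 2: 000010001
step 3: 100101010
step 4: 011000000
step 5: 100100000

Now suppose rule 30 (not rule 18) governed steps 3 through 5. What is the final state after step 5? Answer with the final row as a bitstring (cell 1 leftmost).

(re-executing steps 3..5 under rule 30; state before step 3: 000010001)
step 3: 100111011
step 4: 011100010
step 5: 110010111

110010111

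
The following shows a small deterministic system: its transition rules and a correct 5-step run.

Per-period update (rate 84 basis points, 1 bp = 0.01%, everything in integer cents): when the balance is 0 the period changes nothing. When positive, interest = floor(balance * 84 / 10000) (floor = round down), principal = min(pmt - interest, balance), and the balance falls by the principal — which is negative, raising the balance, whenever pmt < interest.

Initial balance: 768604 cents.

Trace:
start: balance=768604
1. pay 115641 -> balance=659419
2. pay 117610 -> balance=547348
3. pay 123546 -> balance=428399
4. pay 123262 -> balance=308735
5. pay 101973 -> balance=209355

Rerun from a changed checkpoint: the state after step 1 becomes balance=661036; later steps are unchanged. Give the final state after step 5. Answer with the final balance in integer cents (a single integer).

state after step 1 := balance=661036
2. pay 117610 -> balance=548978
3. pay 123546 -> balance=430043
4. pay 123262 -> balance=310393
5. pay 101973 -> balance=211027

211027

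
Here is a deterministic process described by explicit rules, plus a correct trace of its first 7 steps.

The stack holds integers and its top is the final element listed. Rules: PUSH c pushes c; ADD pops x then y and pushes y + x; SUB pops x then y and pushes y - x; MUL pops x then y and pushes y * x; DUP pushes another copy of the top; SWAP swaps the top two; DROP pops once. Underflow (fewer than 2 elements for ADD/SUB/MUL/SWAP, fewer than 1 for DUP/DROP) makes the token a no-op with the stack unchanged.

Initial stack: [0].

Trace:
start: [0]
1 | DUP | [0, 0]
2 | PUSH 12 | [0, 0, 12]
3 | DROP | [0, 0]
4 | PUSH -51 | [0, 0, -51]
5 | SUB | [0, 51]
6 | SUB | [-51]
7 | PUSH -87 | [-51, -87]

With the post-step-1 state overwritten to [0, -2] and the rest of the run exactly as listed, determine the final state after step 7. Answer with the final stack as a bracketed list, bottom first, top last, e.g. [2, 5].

state after step 1 := [0, -2]
2 | PUSH 12 | [0, -2, 12]
3 | DROP | [0, -2]
4 | PUSH -51 | [0, -2, -51]
5 | SUB | [0, 49]
6 | SUB | [-49]
7 | PUSH -87 | [-49, -87]

[-49, -87]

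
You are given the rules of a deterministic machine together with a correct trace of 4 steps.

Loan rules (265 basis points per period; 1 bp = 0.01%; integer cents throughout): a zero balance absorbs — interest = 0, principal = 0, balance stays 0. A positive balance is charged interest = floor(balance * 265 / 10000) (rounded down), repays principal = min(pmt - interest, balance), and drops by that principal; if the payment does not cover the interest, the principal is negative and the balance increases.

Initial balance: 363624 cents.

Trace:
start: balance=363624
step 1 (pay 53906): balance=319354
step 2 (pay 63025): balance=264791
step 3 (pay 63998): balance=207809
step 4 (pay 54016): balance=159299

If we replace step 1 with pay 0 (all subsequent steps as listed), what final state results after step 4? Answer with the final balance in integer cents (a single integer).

(re-executing from step 1 with the substitution; state before step 1: balance=363624)
step 1 (pay 0): balance=373260
step 2 (pay 63025): balance=320126
step 3 (pay 63998): balance=264611
step 4 (pay 54016): balance=217607

217607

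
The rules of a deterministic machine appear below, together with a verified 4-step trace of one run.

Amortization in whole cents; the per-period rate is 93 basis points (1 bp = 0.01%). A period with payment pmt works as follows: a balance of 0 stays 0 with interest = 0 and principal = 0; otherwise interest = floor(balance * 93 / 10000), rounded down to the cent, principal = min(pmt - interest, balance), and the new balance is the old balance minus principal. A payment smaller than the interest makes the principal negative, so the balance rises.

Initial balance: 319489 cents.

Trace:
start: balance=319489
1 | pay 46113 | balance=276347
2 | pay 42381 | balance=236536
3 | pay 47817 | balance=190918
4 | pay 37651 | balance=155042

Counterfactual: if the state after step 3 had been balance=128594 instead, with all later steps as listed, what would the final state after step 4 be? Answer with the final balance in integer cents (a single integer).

92138

state after step 3 := balance=128594
4 | pay 37651 | balance=92138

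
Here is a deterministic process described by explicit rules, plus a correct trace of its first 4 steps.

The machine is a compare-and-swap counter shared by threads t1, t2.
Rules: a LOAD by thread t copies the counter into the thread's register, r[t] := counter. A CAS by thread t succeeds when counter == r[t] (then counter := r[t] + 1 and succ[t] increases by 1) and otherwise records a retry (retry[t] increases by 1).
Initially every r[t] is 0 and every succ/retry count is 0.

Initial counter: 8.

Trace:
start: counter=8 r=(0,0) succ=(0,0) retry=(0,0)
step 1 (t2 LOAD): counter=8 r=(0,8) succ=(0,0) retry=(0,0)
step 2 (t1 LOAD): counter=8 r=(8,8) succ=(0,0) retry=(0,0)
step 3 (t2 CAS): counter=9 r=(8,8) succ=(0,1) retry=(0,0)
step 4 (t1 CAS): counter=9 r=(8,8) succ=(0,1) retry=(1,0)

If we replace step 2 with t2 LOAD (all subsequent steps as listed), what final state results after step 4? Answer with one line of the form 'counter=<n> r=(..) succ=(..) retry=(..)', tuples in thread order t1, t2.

counter=9 r=(0,8) succ=(0,1) retry=(1,0)

(re-executing from step 2 with the substitution; state before step 2: counter=8 r=(0,8) succ=(0,0) retry=(0,0))
step 2 (t2 LOAD): counter=8 r=(0,8) succ=(0,0) retry=(0,0)
step 3 (t2 CAS): counter=9 r=(0,8) succ=(0,1) retry=(0,0)
step 4 (t1 CAS): counter=9 r=(0,8) succ=(0,1) retry=(1,0)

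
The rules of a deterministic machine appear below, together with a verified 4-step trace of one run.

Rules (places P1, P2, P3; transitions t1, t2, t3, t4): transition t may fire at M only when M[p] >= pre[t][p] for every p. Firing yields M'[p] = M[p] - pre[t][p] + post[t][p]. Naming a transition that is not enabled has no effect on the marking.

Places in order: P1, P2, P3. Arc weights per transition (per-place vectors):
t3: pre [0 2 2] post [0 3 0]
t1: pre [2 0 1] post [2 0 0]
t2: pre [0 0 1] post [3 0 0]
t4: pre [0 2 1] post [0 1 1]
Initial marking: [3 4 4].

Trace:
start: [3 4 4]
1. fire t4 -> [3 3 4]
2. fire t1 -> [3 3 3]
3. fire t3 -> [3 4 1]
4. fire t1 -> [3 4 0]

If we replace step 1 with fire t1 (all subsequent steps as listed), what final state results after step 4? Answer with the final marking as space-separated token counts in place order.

(re-executing from step 1 with the substitution; state before step 1: [3 4 4])
1. fire t1 -> [3 4 3]
2. fire t1 -> [3 4 2]
3. fire t3 -> [3 5 0]
4. fire t1 -> [3 5 0]

3 5 0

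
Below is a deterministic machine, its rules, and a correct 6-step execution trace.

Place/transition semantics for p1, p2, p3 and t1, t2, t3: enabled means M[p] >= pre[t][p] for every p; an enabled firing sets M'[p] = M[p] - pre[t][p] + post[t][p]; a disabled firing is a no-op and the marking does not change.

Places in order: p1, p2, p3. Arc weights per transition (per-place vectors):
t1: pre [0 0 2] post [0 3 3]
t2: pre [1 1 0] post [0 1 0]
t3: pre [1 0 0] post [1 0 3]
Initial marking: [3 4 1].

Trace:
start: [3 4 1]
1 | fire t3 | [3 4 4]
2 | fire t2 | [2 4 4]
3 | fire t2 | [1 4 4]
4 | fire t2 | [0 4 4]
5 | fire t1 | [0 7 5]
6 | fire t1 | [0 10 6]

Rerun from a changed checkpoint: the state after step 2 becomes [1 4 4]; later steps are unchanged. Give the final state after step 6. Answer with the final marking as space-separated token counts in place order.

0 10 6

state after step 2 := [1 4 4]
3 | fire t2 | [0 4 4]
4 | fire t2 | [0 4 4]
5 | fire t1 | [0 7 5]
6 | fire t1 | [0 10 6]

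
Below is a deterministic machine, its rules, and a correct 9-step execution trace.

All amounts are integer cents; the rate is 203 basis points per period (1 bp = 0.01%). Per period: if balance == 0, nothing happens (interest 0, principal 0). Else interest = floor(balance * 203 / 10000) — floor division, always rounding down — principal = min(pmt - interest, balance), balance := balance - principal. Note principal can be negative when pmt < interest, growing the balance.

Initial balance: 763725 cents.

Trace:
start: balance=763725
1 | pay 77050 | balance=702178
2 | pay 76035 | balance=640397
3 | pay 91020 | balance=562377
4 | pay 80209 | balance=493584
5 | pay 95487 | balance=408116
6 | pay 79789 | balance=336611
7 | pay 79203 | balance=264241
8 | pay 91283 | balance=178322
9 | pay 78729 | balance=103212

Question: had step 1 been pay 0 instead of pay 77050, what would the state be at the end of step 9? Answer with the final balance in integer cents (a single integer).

(re-executing from step 1 with the substitution; state before step 1: balance=763725)
1 | pay 0 | balance=779228
2 | pay 76035 | balance=719011
3 | pay 91020 | balance=642586
4 | pay 80209 | balance=575421
5 | pay 95487 | balance=491615
6 | pay 79789 | balance=421805
7 | pay 79203 | balance=351164
8 | pay 91283 | balance=267009
9 | pay 78729 | balance=193700

193700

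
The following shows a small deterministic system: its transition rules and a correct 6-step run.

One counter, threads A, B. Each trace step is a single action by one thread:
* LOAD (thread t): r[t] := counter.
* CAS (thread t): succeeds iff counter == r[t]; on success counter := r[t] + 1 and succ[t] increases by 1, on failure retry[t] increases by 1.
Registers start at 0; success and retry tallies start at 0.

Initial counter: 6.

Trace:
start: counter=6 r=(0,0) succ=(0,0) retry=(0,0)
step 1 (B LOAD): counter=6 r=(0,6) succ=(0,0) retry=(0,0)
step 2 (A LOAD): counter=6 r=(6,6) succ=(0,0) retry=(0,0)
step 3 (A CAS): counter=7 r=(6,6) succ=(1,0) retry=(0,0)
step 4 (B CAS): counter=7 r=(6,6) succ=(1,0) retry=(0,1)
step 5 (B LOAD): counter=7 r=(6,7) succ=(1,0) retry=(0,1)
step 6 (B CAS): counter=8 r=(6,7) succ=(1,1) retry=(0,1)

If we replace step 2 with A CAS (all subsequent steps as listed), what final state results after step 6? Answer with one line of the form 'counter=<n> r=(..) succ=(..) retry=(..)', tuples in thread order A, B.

(re-executing from step 2 with the substitution; state before step 2: counter=6 r=(0,6) succ=(0,0) retry=(0,0))
step 2 (A CAS): counter=6 r=(0,6) succ=(0,0) retry=(1,0)
step 3 (A CAS): counter=6 r=(0,6) succ=(0,0) retry=(2,0)
step 4 (B CAS): counter=7 r=(0,6) succ=(0,1) retry=(2,0)
step 5 (B LOAD): counter=7 r=(0,7) succ=(0,1) retry=(2,0)
step 6 (B CAS): counter=8 r=(0,7) succ=(0,2) retry=(2,0)

counter=8 r=(0,7) succ=(0,2) retry=(2,0)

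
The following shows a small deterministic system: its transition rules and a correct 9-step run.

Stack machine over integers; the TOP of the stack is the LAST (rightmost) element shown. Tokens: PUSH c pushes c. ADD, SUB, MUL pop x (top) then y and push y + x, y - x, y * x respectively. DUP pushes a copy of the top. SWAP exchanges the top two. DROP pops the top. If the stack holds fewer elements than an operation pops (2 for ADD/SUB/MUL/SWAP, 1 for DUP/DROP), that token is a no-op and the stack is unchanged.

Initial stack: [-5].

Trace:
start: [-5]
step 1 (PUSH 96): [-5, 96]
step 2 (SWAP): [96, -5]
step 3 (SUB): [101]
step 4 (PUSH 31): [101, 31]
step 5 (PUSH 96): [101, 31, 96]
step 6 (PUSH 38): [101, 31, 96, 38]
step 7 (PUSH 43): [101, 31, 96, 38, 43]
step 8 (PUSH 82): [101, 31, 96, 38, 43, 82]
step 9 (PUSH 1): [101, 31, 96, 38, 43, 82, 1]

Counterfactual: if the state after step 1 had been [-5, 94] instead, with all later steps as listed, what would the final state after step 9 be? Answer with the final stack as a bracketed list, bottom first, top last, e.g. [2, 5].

[99, 31, 96, 38, 43, 82, 1]

state after step 1 := [-5, 94]
step 2 (SWAP): [94, -5]
step 3 (SUB): [99]
step 4 (PUSH 31): [99, 31]
step 5 (PUSH 96): [99, 31, 96]
step 6 (PUSH 38): [99, 31, 96, 38]
step 7 (PUSH 43): [99, 31, 96, 38, 43]
step 8 (PUSH 82): [99, 31, 96, 38, 43, 82]
step 9 (PUSH 1): [99, 31, 96, 38, 43, 82, 1]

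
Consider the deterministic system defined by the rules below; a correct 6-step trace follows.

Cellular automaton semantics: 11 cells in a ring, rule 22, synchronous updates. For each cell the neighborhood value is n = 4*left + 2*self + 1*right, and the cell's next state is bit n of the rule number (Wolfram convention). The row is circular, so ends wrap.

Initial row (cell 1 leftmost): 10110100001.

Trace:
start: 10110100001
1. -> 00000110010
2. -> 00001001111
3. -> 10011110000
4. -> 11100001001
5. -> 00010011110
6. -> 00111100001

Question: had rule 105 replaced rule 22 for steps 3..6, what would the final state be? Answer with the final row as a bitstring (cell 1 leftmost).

01100111011

(re-executing steps 3..6 under rule 105; state before step 3: 00001001111)
3. -> 01100001001
4. -> 11101100000
5. -> 10111101110
6. -> 01100111011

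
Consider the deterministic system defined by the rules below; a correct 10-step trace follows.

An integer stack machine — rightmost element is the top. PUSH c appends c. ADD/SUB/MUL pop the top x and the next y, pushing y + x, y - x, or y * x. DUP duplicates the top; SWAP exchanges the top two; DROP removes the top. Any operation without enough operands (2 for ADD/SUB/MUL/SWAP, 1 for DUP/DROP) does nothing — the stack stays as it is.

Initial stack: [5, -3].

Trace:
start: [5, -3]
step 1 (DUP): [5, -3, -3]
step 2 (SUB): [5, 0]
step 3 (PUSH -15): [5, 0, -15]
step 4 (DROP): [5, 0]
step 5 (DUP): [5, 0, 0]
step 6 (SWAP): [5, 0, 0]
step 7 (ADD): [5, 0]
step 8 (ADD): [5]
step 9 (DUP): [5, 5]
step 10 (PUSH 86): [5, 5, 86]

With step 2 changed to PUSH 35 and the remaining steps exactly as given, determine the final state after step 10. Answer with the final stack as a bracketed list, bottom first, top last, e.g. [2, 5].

[5, -3, 67, 67, 86]

(re-executing from step 2 with the substitution; state before step 2: [5, -3, -3])
step 2 (PUSH 35): [5, -3, -3, 35]
step 3 (PUSH -15): [5, -3, -3, 35, -15]
step 4 (DROP): [5, -3, -3, 35]
step 5 (DUP): [5, -3, -3, 35, 35]
step 6 (SWAP): [5, -3, -3, 35, 35]
step 7 (ADD): [5, -3, -3, 70]
step 8 (ADD): [5, -3, 67]
step 9 (DUP): [5, -3, 67, 67]
step 10 (PUSH 86): [5, -3, 67, 67, 86]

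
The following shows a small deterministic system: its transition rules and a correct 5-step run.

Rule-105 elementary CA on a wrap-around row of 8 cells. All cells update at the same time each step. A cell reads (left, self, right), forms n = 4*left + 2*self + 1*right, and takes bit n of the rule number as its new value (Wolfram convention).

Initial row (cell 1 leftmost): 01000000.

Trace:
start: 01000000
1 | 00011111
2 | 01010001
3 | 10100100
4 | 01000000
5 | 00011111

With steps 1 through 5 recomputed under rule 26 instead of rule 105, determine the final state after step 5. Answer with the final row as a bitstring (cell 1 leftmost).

00000000

(re-executing steps 1..5 under rule 26; state before step 1: 01000000)
1 | 10100000
2 | 00010001
3 | 10101010
4 | 00000000
5 | 00000000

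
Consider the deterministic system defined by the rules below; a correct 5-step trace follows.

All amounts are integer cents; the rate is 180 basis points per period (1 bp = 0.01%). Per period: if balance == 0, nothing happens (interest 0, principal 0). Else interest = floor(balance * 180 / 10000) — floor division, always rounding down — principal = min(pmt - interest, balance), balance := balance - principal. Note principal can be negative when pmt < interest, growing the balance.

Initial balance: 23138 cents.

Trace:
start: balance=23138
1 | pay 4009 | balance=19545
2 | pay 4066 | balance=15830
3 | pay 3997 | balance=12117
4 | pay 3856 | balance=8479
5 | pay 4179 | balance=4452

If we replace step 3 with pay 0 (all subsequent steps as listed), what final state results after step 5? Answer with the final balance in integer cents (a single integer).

8594

(re-executing from step 3 with the substitution; state before step 3: balance=15830)
3 | pay 0 | balance=16114
4 | pay 3856 | balance=12548
5 | pay 4179 | balance=8594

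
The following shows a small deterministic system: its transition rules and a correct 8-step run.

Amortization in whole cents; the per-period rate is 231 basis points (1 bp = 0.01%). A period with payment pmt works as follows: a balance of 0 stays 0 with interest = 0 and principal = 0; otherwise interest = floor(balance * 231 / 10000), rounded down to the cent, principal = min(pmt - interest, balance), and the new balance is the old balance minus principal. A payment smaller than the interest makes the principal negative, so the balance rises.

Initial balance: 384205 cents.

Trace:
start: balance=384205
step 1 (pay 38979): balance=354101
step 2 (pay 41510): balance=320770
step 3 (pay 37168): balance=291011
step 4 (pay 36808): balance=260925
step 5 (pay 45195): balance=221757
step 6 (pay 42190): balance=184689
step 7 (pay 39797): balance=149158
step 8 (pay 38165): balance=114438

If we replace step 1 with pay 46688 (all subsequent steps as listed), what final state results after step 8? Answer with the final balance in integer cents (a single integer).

(re-executing from step 1 with the substitution; state before step 1: balance=384205)
step 1 (pay 46688): balance=346392
step 2 (pay 41510): balance=312883
step 3 (pay 37168): balance=282942
step 4 (pay 36808): balance=252669
step 5 (pay 45195): balance=213310
step 6 (pay 42190): balance=176047
step 7 (pay 39797): balance=140316
step 8 (pay 38165): balance=105392

105392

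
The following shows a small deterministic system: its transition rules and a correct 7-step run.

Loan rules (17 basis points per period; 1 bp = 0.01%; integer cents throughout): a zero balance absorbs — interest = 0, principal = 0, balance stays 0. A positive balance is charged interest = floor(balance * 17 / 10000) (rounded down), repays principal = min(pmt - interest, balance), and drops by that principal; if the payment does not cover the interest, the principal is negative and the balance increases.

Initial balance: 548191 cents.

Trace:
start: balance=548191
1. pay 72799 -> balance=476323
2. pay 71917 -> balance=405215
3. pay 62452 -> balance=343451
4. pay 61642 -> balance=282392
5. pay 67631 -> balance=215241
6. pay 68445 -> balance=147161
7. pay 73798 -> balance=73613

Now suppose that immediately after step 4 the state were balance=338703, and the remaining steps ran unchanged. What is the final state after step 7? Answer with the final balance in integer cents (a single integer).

130211

state after step 4 := balance=338703
5. pay 67631 -> balance=271647
6. pay 68445 -> balance=203663
7. pay 73798 -> balance=130211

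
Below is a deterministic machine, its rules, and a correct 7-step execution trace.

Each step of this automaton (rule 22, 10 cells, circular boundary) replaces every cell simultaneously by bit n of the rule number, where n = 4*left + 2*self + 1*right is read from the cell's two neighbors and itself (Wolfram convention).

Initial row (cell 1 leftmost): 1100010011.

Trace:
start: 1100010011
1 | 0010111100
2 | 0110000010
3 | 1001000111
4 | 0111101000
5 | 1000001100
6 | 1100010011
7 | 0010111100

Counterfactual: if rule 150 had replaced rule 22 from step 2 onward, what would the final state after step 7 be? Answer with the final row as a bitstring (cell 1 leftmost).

(re-executing steps 2..7 under rule 150; state before step 2: 0010111100)
2 | 0110011010
3 | 1001100011
4 | 0110010101
5 | 0001110101
6 | 1010100101
7 | 0010111100

0010111100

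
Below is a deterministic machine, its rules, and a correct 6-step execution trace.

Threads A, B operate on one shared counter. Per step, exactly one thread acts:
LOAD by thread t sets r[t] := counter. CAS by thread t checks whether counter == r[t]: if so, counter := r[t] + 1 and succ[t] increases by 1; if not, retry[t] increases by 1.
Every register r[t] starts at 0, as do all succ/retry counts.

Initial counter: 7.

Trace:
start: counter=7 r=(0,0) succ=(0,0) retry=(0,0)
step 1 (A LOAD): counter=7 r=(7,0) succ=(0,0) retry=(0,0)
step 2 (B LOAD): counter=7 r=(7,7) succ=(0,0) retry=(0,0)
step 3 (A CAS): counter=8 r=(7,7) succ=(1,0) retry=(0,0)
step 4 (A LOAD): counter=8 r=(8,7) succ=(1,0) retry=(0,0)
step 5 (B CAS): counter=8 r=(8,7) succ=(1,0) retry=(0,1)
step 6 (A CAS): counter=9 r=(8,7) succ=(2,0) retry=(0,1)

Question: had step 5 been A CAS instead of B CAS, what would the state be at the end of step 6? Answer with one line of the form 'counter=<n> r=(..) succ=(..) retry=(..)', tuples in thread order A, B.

(re-executing from step 5 with the substitution; state before step 5: counter=8 r=(8,7) succ=(1,0) retry=(0,0))
step 5 (A CAS): counter=9 r=(8,7) succ=(2,0) retry=(0,0)
step 6 (A CAS): counter=9 r=(8,7) succ=(2,0) retry=(1,0)

counter=9 r=(8,7) succ=(2,0) retry=(1,0)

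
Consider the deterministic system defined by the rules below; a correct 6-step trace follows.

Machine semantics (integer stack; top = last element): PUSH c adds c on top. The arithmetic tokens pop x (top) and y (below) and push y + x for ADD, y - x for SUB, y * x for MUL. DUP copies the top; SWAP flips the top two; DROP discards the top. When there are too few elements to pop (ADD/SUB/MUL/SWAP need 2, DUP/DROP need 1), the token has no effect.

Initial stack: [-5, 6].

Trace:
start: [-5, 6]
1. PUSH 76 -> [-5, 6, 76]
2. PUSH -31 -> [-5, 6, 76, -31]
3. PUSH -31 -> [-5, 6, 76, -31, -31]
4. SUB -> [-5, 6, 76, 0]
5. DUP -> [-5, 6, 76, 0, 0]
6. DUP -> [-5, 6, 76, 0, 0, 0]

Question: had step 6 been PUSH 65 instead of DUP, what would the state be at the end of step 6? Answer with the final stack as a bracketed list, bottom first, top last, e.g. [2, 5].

(re-executing from step 6 with the substitution; state before step 6: [-5, 6, 76, 0, 0])
6. PUSH 65 -> [-5, 6, 76, 0, 0, 65]

[-5, 6, 76, 0, 0, 65]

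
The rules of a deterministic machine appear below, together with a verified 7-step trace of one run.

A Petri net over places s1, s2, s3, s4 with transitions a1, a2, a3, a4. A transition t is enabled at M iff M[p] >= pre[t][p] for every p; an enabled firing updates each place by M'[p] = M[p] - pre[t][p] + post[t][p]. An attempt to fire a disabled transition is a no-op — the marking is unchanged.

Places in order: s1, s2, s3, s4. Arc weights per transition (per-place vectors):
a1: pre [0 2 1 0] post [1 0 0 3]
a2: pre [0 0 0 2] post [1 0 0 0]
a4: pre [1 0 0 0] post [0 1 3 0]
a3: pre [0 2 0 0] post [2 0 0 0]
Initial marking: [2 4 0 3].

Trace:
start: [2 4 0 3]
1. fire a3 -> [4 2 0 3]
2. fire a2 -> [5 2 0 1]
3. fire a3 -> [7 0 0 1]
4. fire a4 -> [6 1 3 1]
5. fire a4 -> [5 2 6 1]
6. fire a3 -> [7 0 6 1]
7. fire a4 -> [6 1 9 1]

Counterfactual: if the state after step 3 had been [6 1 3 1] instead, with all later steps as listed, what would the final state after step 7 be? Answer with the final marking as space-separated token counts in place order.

state after step 3 := [6 1 3 1]
4. fire a4 -> [5 2 6 1]
5. fire a4 -> [4 3 9 1]
6. fire a3 -> [6 1 9 1]
7. fire a4 -> [5 2 12 1]

5 2 12 1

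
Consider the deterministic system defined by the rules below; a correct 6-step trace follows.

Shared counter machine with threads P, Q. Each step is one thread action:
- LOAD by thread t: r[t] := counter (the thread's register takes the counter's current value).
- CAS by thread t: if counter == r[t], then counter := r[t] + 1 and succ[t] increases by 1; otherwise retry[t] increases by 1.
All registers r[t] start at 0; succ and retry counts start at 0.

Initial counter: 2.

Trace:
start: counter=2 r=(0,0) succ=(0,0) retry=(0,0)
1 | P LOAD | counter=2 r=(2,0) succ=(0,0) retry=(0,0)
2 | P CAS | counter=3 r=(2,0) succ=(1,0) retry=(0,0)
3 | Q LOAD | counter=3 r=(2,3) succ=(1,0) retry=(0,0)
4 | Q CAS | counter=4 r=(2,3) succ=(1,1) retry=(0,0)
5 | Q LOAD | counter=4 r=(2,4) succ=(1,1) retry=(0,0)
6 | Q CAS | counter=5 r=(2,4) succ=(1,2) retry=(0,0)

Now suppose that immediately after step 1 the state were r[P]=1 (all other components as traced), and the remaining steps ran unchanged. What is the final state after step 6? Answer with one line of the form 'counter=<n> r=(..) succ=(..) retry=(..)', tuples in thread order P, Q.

counter=4 r=(1,3) succ=(0,2) retry=(1,0)

state after step 1 := counter=2 r=(1,0) succ=(0,0) retry=(0,0)
2 | P CAS | counter=2 r=(1,0) succ=(0,0) retry=(1,0)
3 | Q LOAD | counter=2 r=(1,2) succ=(0,0) retry=(1,0)
4 | Q CAS | counter=3 r=(1,2) succ=(0,1) retry=(1,0)
5 | Q LOAD | counter=3 r=(1,3) succ=(0,1) retry=(1,0)
6 | Q CAS | counter=4 r=(1,3) succ=(0,2) retry=(1,0)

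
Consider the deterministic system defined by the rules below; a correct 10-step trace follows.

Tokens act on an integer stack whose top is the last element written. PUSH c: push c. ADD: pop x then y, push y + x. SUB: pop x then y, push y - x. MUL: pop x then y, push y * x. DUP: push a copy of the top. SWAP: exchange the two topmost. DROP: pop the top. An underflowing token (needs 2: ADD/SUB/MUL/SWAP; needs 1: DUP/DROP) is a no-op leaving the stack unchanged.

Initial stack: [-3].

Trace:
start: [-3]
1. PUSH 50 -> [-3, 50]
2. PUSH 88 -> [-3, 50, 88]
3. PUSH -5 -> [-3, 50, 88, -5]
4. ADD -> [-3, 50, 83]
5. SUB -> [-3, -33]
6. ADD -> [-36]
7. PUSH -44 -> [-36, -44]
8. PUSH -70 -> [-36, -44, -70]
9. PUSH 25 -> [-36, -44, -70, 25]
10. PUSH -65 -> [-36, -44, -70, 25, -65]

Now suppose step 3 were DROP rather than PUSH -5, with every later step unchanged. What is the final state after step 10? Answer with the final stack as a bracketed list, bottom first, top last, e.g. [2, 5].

[47, -44, -70, 25, -65]

(re-executing from step 3 with the substitution; state before step 3: [-3, 50, 88])
3. DROP -> [-3, 50]
4. ADD -> [47]
5. SUB -> [47]
6. ADD -> [47]
7. PUSH -44 -> [47, -44]
8. PUSH -70 -> [47, -44, -70]
9. PUSH 25 -> [47, -44, -70, 25]
10. PUSH -65 -> [47, -44, -70, 25, -65]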